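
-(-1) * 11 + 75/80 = 191/16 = 11.94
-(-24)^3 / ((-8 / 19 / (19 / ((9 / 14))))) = -970368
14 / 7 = 2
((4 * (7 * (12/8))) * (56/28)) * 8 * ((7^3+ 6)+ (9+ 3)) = 242592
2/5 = 0.40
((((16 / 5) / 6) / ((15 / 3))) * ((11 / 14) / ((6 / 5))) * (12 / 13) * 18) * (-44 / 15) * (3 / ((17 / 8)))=-185856 / 38675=-4.81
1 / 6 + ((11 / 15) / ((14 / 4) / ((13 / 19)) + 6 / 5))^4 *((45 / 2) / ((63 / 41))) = 87240180020989 / 515211659818254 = 0.17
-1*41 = -41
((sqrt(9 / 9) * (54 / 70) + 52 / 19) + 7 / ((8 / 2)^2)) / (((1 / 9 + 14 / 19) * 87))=0.05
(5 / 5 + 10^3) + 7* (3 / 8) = 8029 / 8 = 1003.62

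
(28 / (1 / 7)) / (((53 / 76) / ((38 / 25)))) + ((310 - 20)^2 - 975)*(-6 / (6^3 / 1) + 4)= 15770487103 / 47700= 330618.18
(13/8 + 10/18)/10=157/720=0.22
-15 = -15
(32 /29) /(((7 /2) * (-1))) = -0.32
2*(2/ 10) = 2/ 5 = 0.40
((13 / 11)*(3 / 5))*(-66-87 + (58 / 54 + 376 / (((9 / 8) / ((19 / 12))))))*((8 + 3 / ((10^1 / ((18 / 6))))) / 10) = 238.08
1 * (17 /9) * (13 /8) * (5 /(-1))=-1105 /72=-15.35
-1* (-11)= 11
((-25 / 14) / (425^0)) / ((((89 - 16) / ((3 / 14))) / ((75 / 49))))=-5625 / 701092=-0.01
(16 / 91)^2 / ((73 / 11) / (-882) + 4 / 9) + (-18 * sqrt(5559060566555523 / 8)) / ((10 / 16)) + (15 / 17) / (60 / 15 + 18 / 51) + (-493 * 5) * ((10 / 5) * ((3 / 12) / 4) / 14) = -1549681956 * sqrt(6) / 5 - 7169624627 / 329858256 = -759186032.90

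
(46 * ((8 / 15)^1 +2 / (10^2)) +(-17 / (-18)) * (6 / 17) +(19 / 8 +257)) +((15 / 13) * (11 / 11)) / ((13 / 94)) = 29761393 / 101400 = 293.50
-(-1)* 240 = 240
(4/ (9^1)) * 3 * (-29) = -116/ 3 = -38.67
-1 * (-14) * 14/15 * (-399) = -5213.60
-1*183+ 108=-75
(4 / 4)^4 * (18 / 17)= 18 / 17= 1.06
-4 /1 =-4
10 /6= 5 /3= 1.67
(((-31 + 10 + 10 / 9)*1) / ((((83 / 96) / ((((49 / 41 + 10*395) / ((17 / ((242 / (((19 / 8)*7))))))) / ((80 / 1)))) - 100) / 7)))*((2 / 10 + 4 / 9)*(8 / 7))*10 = 52097717191168 / 5079768322095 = 10.26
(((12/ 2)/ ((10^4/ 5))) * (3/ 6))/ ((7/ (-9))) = -27/ 14000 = -0.00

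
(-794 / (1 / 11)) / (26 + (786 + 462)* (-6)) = 1.17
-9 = -9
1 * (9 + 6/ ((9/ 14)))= 55/ 3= 18.33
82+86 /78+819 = 35182 /39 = 902.10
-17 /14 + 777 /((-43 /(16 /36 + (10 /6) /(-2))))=5249 /903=5.81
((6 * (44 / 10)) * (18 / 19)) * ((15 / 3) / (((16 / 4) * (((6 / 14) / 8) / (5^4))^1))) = 6930000 / 19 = 364736.84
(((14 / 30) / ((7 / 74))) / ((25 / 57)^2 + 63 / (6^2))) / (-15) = -106856 / 631075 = -0.17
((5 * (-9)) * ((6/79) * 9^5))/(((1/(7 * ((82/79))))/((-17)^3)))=44960897080260/6241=7204117461.99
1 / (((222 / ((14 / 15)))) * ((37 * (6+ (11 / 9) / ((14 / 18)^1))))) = 49 / 3265065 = 0.00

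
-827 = -827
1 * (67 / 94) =67 / 94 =0.71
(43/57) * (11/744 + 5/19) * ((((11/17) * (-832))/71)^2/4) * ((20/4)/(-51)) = -2211070209920/7483351095981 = -0.30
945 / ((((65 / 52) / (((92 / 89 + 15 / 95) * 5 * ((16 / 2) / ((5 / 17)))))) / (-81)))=-16781113440 / 1691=-9923780.86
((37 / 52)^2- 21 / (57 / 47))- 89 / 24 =-3162373 / 154128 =-20.52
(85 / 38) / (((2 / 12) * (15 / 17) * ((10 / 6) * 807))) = 289 / 25555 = 0.01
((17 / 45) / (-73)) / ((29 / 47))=-799 / 95265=-0.01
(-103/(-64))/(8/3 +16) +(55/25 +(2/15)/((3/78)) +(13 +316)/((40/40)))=3599263/10752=334.75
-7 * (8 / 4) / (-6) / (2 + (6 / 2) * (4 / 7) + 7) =49 / 225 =0.22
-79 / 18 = -4.39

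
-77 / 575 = -0.13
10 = 10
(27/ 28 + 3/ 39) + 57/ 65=3491/ 1820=1.92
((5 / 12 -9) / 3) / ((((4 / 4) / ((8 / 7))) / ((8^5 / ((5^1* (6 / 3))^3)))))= -843776 / 7875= -107.15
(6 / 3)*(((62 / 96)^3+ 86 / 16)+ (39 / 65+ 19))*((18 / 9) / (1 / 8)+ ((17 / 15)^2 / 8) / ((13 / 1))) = 5230332835259 / 6469632000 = 808.44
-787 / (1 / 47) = -36989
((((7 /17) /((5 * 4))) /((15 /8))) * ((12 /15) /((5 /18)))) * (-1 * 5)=-336 /2125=-0.16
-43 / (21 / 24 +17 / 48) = -2064 / 59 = -34.98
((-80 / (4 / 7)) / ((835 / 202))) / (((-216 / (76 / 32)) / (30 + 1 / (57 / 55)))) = 1247855 / 108216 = 11.53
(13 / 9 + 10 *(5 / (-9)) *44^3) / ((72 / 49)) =-23188907 / 72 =-322068.15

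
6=6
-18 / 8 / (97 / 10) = -45 / 194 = -0.23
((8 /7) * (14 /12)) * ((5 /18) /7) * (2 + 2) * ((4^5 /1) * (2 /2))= 40960 /189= 216.72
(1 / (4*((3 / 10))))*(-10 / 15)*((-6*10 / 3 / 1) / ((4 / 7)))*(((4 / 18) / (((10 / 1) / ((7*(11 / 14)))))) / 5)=77 / 162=0.48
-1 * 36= -36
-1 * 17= -17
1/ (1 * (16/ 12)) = 3/ 4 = 0.75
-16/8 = -2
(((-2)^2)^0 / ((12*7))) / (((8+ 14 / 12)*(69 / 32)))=16 / 26565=0.00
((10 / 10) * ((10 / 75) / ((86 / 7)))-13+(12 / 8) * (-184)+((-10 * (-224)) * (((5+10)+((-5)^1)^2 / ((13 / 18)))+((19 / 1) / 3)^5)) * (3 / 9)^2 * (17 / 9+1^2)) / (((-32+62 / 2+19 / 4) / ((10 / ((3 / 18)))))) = 117790572.89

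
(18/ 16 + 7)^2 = 4225/ 64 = 66.02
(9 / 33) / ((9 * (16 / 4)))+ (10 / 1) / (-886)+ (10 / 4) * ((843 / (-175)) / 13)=-24746369 / 26606580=-0.93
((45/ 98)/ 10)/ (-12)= -3/ 784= -0.00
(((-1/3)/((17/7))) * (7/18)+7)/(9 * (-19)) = -6377/156978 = -0.04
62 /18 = 31 /9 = 3.44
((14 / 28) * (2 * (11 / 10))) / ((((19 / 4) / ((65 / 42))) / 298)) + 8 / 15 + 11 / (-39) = 2776427 / 25935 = 107.05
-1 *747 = -747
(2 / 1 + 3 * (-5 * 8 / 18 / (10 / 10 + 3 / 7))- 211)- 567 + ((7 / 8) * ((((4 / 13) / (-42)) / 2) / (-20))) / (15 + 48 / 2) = -189983039 / 243360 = -780.67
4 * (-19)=-76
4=4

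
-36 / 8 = -9 / 2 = -4.50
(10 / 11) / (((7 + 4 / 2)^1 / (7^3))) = 3430 / 99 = 34.65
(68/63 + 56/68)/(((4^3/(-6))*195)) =-1019/1113840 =-0.00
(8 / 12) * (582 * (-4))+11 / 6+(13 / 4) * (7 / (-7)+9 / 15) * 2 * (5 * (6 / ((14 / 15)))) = -68617 / 42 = -1633.74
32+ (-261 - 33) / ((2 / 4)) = -556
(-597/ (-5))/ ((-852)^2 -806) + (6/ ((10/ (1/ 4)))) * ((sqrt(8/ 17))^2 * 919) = 3998200521/ 61633330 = 64.87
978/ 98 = 489/ 49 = 9.98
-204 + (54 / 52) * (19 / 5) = -200.05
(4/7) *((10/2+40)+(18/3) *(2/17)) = 444/17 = 26.12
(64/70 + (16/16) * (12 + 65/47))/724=0.02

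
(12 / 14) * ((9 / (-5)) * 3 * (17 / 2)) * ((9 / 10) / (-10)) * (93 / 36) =128061 / 14000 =9.15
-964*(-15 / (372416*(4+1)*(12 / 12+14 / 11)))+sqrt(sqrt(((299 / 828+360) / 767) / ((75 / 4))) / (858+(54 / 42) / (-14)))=723 / 211600+7*1681599179^(1 / 4)*sqrt(190)*3^(3 / 4) / 3278925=0.02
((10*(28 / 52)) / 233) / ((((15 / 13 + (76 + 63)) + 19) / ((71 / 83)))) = 4970 / 40012391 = 0.00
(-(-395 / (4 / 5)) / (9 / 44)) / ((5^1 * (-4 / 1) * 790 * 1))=-0.15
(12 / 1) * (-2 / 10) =-12 / 5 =-2.40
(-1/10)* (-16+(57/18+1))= 71/60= 1.18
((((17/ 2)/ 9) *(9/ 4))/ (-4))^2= 289/ 1024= 0.28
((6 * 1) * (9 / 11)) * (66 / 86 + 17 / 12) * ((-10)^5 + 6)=-1072134.40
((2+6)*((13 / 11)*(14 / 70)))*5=9.45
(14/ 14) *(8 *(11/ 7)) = 88/ 7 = 12.57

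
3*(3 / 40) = 9 / 40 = 0.22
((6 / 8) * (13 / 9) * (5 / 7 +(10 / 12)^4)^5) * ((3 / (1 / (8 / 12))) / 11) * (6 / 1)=1959261891111681446875 / 675939603923522813952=2.90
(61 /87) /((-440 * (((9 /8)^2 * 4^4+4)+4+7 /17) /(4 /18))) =-1037 /973441260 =-0.00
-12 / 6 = -2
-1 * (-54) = 54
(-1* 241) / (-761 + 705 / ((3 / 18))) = -241 / 3469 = -0.07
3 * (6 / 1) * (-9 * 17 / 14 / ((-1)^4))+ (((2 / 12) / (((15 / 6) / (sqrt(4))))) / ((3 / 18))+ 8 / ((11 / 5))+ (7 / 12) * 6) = -145359 / 770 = -188.78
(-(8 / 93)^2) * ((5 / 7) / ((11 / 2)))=-640 / 665973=-0.00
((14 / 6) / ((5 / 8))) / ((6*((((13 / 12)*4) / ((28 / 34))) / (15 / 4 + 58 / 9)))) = 35966 / 29835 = 1.21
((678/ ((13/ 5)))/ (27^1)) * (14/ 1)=15820/ 117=135.21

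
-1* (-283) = 283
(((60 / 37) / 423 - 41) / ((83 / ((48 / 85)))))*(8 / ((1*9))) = -1610368 / 6495165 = -0.25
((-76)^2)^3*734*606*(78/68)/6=278569521848537088/17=16386442461678652.24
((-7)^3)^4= 13841287201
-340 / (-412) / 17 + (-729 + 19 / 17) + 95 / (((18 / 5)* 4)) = -90927739 / 126072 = -721.24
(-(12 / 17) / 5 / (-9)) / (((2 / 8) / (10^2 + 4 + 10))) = 608 / 85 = 7.15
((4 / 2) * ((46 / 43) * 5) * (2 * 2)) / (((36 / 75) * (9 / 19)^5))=28475138500 / 7617321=3738.21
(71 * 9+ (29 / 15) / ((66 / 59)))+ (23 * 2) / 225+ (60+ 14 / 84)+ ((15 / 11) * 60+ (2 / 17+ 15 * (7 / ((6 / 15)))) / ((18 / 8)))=37852207 / 42075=899.64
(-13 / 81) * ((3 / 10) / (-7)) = 13 / 1890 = 0.01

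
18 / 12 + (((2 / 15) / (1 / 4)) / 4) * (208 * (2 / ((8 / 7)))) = 1501 / 30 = 50.03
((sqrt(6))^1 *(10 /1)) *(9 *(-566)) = -50940 *sqrt(6) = -124777.01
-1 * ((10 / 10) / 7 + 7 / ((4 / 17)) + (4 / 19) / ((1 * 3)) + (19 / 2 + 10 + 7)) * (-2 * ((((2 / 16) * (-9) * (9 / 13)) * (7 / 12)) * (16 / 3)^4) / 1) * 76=-369111040 / 117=-3154795.21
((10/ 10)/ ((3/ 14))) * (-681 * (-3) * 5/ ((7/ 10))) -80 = 68020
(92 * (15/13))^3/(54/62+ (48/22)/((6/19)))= 153753.26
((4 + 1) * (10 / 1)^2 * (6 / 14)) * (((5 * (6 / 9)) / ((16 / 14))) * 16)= 10000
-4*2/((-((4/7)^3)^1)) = 343/8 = 42.88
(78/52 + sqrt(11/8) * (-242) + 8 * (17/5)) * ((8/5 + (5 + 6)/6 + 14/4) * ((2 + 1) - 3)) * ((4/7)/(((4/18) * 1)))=0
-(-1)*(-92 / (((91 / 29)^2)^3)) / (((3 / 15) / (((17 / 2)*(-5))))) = 11628795925550 / 567869252041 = 20.48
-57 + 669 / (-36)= -907 / 12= -75.58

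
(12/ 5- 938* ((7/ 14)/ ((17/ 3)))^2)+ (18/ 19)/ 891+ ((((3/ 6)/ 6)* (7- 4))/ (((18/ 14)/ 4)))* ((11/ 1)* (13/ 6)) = 111184339/ 8154135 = 13.64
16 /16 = 1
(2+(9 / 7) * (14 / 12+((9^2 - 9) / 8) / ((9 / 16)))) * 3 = 1011 / 14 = 72.21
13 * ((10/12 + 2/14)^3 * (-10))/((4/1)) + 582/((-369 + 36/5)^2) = -180964409065/5986458576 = -30.23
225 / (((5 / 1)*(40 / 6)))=27 / 4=6.75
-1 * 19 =-19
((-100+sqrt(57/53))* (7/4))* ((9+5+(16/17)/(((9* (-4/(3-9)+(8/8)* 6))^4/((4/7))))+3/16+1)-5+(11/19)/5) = -18869547451/10465200+18869547451* sqrt(3021)/55465560000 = -1784.38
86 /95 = 0.91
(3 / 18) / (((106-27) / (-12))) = -2 / 79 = -0.03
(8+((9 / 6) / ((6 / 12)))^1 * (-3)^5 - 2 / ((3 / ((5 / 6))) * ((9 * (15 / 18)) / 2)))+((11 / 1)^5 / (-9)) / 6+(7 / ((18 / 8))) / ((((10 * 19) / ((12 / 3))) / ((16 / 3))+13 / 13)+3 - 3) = -63392405 / 17118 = -3703.26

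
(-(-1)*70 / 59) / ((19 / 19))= 70 / 59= 1.19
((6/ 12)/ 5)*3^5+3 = 273/ 10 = 27.30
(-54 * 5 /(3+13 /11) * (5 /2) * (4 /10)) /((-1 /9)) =13365 /23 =581.09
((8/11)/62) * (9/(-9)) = -4/341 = -0.01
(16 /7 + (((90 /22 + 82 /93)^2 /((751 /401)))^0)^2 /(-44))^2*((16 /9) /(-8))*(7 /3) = -2.66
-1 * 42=-42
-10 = -10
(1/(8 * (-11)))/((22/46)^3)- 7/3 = -856397/351384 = -2.44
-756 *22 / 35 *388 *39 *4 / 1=-143814528 / 5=-28762905.60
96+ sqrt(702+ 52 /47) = sqrt(1553162) /47+ 96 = 122.52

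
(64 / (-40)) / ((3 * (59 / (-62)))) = 0.56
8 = 8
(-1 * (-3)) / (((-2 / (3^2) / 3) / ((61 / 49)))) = -4941 / 98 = -50.42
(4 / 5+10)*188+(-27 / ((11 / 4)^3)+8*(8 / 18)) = 121746008 / 59895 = 2032.66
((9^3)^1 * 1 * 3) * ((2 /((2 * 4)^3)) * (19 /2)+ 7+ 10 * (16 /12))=22809681 /512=44550.16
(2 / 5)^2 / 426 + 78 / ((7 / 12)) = 4984214 / 37275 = 133.71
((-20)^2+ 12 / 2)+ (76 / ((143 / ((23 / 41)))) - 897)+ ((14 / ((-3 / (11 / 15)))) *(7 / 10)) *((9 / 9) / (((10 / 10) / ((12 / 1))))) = -228414503 / 439725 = -519.45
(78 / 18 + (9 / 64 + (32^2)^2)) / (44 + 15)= 201327451 / 11328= 17772.55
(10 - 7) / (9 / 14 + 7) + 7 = 791 / 107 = 7.39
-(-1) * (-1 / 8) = -1 / 8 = -0.12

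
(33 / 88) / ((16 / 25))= 75 / 128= 0.59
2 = 2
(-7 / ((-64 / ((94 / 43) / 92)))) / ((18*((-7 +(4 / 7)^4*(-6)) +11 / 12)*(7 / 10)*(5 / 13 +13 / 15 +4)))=-7335055 / 1255500972032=-0.00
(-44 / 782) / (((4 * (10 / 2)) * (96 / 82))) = -451 / 187680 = -0.00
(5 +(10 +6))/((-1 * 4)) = -21/4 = -5.25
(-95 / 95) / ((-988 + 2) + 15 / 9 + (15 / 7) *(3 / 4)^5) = 21504 / 21156169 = 0.00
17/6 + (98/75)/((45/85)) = 7157/1350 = 5.30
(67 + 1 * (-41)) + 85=111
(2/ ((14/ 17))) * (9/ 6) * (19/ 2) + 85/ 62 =31229/ 868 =35.98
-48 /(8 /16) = -96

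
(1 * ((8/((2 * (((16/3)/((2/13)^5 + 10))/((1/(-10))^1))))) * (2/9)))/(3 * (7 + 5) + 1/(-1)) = -618827/129952550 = -0.00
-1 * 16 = -16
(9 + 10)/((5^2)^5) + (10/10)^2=9765644/9765625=1.00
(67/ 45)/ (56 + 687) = 67/ 33435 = 0.00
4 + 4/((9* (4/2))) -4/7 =230/63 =3.65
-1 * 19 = -19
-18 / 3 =-6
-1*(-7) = 7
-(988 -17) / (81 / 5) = -4855 / 81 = -59.94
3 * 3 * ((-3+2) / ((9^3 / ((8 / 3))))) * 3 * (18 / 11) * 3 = -16 / 33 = -0.48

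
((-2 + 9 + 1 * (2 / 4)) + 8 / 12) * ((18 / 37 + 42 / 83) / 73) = 24892 / 224183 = 0.11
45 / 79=0.57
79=79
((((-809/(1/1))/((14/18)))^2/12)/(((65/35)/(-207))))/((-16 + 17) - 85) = 1219298103/10192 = 119632.86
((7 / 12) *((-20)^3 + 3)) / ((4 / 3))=-55979 / 16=-3498.69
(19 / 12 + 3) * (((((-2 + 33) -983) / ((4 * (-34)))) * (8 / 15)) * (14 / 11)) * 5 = 108.89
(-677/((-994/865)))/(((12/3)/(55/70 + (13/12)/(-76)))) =2884104625/25382784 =113.62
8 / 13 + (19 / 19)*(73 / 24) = 1141 / 312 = 3.66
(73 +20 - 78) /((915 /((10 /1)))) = 10 /61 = 0.16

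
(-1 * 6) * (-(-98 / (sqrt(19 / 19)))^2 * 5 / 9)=96040 / 3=32013.33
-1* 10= -10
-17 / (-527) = 1 / 31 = 0.03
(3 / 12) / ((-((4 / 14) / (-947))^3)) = 291302396189 / 32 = 9103199880.91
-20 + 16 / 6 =-52 / 3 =-17.33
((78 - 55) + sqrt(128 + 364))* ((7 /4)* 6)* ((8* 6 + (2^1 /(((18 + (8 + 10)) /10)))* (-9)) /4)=903* sqrt(123) /4 + 20769 /8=5099.81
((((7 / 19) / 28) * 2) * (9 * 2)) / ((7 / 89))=801 / 133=6.02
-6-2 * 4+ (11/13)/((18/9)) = -353/26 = -13.58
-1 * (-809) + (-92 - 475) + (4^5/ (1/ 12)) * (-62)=-761614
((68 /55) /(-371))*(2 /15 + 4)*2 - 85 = -26024807 /306075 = -85.03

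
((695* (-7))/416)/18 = -4865/7488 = -0.65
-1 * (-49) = 49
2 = 2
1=1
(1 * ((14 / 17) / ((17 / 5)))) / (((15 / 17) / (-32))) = -448 / 51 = -8.78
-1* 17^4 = -83521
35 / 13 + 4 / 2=61 / 13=4.69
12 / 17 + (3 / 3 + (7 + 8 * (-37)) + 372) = 1440 / 17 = 84.71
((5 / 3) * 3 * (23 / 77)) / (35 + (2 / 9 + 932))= 207 / 134057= 0.00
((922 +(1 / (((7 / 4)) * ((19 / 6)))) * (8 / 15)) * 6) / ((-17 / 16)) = -58866624 / 11305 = -5207.13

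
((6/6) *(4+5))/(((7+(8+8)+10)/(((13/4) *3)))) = 117/44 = 2.66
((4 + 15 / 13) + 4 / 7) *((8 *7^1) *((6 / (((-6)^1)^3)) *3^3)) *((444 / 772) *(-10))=3469860 / 2509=1382.97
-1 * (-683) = 683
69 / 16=4.31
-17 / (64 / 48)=-51 / 4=-12.75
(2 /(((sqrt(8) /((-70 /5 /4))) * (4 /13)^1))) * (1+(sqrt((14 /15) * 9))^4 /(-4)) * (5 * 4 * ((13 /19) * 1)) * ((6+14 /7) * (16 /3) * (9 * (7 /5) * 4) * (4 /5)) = 5291360256 * sqrt(2) /2375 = 3150784.61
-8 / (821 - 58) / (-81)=8 / 61803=0.00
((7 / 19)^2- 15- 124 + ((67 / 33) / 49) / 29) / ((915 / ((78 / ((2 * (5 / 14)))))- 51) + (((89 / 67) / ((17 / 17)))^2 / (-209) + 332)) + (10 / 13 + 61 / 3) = 3005460933290799 / 145735673158985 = 20.62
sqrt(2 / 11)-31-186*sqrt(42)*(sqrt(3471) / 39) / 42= -31*sqrt(16198) / 91-31 + sqrt(22) / 11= -73.93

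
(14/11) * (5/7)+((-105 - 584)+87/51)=-128354/187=-686.39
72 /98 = 36 /49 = 0.73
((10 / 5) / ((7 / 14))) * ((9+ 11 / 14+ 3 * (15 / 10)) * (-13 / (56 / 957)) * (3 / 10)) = -3808.47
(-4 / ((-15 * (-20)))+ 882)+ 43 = 69374 / 75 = 924.99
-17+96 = 79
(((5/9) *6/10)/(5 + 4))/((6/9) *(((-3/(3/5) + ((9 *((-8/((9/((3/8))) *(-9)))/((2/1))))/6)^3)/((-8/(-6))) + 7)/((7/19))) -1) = 24192/3188179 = 0.01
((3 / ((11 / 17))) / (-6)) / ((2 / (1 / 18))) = -17 / 792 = -0.02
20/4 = 5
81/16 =5.06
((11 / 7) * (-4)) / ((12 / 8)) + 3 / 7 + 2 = -37 / 21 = -1.76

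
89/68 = 1.31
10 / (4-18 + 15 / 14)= -140 / 181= -0.77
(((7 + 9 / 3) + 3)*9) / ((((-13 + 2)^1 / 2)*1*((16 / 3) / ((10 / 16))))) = -1755 / 704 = -2.49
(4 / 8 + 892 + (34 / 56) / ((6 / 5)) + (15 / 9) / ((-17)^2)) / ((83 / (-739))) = -32041196195 / 4029816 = -7951.03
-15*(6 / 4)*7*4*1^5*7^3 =-216090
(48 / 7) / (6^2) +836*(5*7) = 614464 / 21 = 29260.19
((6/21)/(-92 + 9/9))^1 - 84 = -84.00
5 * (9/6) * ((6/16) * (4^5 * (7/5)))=4032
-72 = -72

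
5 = 5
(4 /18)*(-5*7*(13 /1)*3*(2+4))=-1820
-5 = -5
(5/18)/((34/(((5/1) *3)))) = 25/204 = 0.12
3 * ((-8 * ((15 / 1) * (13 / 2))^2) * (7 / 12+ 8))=-3916575 / 2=-1958287.50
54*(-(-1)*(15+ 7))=1188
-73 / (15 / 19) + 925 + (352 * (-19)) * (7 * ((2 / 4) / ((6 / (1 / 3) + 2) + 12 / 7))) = -3682 / 15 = -245.47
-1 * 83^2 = -6889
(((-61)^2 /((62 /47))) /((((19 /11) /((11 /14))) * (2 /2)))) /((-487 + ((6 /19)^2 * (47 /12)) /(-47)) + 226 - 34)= -402065213 /92440264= -4.35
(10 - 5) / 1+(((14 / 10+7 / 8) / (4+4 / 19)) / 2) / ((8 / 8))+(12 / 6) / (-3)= 88387 / 19200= 4.60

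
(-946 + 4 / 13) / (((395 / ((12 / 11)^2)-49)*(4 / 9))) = -3983256 / 529607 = -7.52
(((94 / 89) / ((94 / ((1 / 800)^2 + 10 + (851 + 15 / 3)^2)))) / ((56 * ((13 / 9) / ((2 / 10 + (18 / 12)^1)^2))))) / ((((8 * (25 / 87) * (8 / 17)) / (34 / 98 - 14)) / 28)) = -103946.22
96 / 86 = 1.12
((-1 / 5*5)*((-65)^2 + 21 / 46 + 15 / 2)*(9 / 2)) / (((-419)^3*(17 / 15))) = 6571665 / 28761983069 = 0.00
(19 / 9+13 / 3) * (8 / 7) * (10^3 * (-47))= -21808000 / 63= -346158.73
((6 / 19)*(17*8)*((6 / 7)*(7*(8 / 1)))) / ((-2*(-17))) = 1152 / 19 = 60.63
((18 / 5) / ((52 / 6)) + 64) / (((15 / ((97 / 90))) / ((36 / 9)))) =812278 / 43875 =18.51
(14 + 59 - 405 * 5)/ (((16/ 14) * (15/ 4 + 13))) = -6832/ 67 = -101.97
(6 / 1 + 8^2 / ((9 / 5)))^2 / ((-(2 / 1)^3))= -34969 / 162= -215.86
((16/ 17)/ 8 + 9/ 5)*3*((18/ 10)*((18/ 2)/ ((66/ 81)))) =1069443/ 9350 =114.38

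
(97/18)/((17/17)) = 97/18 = 5.39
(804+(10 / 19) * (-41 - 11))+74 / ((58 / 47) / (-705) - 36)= 8778055099 / 11332721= 774.58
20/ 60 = 1/ 3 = 0.33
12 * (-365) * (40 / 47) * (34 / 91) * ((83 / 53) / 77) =-494414400 / 17454437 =-28.33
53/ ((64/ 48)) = 159/ 4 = 39.75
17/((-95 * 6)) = -17/570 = -0.03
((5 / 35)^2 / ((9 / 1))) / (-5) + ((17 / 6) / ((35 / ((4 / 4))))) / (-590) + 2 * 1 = 5202263 / 2601900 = 2.00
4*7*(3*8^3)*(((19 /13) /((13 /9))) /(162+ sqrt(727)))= 62705664 /226967- 387072*sqrt(727) /226967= 230.29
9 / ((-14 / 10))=-45 / 7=-6.43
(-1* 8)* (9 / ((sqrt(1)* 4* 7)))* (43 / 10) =-387 / 35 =-11.06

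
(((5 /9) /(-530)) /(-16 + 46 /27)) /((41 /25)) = 75 /1677556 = 0.00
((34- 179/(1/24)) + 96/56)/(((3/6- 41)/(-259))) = -2206828/81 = -27244.79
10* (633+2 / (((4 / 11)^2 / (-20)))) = 3305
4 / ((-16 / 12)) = -3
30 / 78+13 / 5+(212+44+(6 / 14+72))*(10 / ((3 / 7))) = 1494932 / 195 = 7666.32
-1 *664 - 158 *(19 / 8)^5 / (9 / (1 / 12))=-1370541229 / 1769472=-774.55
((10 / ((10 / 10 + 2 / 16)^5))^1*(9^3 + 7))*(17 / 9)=4099932160 / 531441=7714.75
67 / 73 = 0.92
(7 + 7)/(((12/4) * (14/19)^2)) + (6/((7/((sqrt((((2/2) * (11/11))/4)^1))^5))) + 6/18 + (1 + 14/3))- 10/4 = 4073/336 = 12.12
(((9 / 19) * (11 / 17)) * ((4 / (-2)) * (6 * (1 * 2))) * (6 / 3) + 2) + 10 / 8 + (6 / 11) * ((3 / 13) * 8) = -1931639 / 184756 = -10.46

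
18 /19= 0.95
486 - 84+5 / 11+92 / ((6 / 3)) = 4933 / 11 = 448.45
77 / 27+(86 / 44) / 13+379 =2949821 / 7722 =382.00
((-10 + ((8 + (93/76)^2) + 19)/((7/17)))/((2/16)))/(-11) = -217627/5054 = -43.06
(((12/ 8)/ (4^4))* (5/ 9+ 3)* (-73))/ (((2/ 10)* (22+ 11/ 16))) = -365/ 1089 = -0.34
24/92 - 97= -2225/23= -96.74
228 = 228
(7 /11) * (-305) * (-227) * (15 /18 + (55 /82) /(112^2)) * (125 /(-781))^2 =2782040796484375 /2957793603072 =940.58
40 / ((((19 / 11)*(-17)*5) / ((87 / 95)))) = -0.25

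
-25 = -25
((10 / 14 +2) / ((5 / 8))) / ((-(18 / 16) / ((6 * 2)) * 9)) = -4864 / 945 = -5.15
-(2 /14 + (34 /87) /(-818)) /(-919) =35464 /228905439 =0.00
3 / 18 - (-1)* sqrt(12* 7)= 1 / 6 + 2* sqrt(21)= 9.33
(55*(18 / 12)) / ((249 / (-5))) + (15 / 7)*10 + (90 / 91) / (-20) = 148964 / 7553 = 19.72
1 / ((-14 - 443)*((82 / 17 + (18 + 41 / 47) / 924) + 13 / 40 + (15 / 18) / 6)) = -22148280 / 53724733087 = -0.00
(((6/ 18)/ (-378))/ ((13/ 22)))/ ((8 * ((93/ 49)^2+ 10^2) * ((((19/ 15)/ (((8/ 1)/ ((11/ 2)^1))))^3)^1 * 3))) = -21952000/ 24154240068387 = -0.00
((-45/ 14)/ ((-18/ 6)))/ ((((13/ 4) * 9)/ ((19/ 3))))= 190/ 819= 0.23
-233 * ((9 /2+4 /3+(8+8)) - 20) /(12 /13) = -462.76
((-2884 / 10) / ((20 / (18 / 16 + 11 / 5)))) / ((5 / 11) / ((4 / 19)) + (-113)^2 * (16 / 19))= -0.00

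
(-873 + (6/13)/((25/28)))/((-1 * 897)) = 94519/97175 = 0.97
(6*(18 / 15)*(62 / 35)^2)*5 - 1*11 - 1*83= 23234 / 1225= 18.97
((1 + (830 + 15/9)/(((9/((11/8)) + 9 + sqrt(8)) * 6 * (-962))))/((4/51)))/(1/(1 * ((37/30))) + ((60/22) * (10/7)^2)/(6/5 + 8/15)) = 11290873 * sqrt(2)/2887889616 + 10074774039/3208766240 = 3.15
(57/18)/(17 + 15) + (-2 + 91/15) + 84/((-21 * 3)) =2719/960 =2.83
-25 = -25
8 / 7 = 1.14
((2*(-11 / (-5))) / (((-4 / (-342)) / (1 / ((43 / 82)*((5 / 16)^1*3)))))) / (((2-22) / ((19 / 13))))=-3907464 / 69875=-55.92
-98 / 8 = -49 / 4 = -12.25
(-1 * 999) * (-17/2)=16983/2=8491.50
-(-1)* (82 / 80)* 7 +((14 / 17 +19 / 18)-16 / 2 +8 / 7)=2.20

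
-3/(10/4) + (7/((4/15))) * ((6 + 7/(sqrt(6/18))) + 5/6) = 7127/40 + 735 * sqrt(3)/4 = 496.44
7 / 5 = 1.40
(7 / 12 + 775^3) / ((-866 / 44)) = -61443937577 / 2598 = -23650476.36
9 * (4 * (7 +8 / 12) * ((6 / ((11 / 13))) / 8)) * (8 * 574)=12357072 / 11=1123370.18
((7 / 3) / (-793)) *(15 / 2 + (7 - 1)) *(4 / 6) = -21 / 793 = -0.03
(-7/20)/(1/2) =-7/10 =-0.70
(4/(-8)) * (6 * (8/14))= -12/7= -1.71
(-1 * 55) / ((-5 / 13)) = 143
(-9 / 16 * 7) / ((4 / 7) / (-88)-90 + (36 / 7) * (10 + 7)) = 4851 / 3176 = 1.53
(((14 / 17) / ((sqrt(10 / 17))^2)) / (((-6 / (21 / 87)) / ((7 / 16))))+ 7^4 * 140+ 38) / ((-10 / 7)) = -32757181919 / 139200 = -235324.58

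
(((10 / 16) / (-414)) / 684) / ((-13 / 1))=5 / 29450304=0.00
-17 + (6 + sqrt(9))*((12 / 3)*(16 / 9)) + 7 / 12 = 571 / 12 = 47.58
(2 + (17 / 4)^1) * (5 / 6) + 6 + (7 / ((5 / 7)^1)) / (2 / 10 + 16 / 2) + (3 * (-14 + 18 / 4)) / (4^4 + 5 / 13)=13438231 / 1093224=12.29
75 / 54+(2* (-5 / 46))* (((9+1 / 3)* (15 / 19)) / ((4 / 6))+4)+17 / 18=-1231 / 1311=-0.94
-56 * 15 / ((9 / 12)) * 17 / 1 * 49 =-932960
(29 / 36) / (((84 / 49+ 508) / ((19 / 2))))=3857 / 256896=0.02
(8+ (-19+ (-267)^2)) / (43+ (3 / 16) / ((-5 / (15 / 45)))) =5702240 / 3439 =1658.11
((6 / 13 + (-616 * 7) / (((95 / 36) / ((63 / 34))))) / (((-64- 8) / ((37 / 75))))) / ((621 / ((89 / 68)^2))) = 3104555575613 / 54258503832000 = 0.06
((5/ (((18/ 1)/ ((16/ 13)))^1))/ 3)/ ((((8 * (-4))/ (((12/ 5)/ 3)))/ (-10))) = 10/ 351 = 0.03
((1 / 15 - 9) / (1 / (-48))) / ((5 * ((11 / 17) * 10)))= 18224 / 1375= 13.25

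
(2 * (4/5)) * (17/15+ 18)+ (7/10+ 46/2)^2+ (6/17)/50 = 3020783/5100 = 592.31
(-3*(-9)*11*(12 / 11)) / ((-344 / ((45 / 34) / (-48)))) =0.03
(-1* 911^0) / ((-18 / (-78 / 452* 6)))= -13 / 226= -0.06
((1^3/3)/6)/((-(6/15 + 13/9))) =-5/166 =-0.03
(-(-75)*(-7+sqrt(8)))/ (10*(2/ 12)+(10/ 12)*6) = -315/ 4+45*sqrt(2)/ 2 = -46.93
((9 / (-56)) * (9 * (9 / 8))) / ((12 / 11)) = -2673 / 1792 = -1.49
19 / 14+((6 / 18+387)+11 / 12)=10909 / 28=389.61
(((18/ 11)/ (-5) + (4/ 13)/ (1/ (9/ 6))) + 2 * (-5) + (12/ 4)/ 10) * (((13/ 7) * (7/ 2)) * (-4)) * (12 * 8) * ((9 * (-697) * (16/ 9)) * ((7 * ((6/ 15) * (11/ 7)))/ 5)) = -29289255936/ 125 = -234314047.49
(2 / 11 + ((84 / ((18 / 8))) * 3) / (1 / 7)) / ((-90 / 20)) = -17252 / 99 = -174.26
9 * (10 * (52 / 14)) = 334.29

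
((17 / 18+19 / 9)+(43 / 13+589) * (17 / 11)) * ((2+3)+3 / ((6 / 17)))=644745 / 52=12398.94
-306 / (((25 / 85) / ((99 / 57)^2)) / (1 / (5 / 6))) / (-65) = 33989868 / 586625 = 57.94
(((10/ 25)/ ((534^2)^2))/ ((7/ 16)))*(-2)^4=32/ 177874253235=0.00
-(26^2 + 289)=-965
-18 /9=-2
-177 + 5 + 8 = -164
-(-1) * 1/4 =1/4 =0.25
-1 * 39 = -39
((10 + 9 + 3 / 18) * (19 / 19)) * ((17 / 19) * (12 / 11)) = 3910 / 209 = 18.71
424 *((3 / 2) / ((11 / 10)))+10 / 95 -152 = 89094 / 209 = 426.29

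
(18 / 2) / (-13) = -9 / 13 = -0.69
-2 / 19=-0.11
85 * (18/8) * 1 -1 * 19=689/4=172.25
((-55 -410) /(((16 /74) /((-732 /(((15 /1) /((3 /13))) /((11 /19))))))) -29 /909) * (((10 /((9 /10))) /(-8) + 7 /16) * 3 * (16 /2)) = -862604878027 /2694276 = -320162.03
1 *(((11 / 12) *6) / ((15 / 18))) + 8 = 73 / 5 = 14.60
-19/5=-3.80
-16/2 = -8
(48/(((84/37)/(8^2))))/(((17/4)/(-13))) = -492544/119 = -4139.03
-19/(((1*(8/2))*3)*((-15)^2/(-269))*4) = 5111/10800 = 0.47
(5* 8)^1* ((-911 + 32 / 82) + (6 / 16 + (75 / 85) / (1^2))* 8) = -25107360 / 697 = -36022.04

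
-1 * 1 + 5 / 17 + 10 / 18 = -0.15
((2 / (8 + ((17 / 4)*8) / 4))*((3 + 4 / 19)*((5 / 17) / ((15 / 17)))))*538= 131272 / 1881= 69.79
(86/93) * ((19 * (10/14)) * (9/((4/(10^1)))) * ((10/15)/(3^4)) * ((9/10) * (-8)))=-32680/1953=-16.73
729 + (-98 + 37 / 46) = 631.80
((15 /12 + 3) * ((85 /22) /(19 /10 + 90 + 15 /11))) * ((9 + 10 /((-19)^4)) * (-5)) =-42370976375 /5347852556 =-7.92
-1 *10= -10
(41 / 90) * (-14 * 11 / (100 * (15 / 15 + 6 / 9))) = -3157 / 7500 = -0.42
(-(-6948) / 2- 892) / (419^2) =0.01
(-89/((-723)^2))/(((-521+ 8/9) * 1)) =89/271877161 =0.00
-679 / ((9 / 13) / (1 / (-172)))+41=72295 / 1548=46.70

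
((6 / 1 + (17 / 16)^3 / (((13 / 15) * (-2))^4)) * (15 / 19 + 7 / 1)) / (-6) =-141578807879 / 17781850112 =-7.96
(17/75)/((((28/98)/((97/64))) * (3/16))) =11543/1800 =6.41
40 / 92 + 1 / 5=73 / 115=0.63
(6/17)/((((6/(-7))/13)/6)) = -546/17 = -32.12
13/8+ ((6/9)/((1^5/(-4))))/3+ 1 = 125/72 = 1.74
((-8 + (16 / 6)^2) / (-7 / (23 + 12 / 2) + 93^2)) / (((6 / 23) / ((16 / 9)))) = -21344 / 30473901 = -0.00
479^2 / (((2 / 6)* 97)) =688323 / 97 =7096.11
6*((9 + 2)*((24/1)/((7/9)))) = 14256/7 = 2036.57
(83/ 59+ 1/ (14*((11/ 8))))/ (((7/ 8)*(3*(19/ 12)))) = 212064/ 604219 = 0.35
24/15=1.60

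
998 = 998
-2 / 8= -1 / 4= -0.25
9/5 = 1.80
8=8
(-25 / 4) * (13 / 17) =-325 / 68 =-4.78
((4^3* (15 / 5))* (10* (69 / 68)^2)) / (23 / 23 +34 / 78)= 2785185 / 2023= 1376.76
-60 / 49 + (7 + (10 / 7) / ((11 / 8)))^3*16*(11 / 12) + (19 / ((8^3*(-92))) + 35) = 44885964058393 / 5864871936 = 7653.36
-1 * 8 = -8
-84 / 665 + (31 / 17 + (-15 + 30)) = 26966 / 1615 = 16.70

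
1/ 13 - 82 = -1065/ 13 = -81.92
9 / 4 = 2.25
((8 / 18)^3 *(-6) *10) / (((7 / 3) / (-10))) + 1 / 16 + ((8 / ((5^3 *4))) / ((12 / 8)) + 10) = 37022971 / 1134000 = 32.65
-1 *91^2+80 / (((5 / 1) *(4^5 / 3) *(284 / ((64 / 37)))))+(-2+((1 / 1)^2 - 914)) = -96631565 / 10508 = -9196.00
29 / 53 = 0.55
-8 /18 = -4 /9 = -0.44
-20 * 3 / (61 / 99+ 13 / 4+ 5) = -6.77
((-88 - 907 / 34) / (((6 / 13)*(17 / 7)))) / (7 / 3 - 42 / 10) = 253435 / 4624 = 54.81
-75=-75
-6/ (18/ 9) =-3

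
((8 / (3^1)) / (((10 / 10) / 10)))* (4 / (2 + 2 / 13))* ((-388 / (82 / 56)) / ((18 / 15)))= -4035200 / 369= -10935.50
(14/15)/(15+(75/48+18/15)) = 32/609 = 0.05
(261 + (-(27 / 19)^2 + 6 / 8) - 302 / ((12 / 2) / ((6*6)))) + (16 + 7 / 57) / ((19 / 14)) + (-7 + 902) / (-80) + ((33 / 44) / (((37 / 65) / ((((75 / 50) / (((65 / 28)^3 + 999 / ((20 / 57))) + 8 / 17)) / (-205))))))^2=-21755333010346598470286653336525 / 14021433694024937724580099248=-1551.58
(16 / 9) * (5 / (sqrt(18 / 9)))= 40 * sqrt(2) / 9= 6.29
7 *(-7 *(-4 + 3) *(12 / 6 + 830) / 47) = 40768 / 47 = 867.40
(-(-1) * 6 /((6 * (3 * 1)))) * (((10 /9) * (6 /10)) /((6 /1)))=1 /27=0.04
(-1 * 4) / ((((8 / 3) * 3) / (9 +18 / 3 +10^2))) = -115 / 2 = -57.50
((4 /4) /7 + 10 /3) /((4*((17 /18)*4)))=219 /952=0.23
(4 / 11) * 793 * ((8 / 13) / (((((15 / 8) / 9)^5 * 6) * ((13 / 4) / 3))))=31086084096 / 446875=69563.27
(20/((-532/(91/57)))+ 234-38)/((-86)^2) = 212203/8009868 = 0.03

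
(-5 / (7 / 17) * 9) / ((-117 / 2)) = 170 / 91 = 1.87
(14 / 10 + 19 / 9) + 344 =15638 / 45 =347.51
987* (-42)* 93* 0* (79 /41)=0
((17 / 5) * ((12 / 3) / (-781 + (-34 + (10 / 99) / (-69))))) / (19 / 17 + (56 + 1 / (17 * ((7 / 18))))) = -7896636 / 27100699375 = -0.00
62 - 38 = 24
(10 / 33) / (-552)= -5 / 9108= -0.00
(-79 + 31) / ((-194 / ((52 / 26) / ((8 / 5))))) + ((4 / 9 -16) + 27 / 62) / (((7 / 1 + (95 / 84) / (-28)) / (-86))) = 27635199478 / 147664749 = 187.15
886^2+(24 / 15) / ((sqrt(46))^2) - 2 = 90274314 / 115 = 784994.03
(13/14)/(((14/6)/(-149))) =-5811/98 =-59.30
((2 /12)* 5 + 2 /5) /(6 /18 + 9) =37 /280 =0.13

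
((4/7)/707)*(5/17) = 0.00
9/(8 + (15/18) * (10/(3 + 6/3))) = 27/29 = 0.93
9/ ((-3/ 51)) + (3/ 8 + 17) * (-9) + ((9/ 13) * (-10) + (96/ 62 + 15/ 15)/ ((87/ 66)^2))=-314.83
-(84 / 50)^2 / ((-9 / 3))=588 / 625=0.94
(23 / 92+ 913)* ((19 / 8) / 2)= 69407 / 64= 1084.48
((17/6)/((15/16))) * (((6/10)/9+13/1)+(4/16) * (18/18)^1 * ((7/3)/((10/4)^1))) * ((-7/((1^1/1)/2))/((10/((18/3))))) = -126616/375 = -337.64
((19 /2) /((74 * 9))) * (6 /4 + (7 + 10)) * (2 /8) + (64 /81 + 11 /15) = 20599 /12960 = 1.59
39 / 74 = 0.53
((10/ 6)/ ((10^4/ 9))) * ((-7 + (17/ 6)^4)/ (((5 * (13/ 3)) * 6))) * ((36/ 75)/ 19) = 0.00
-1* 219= -219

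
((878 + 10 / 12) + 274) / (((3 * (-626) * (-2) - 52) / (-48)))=-6917 / 463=-14.94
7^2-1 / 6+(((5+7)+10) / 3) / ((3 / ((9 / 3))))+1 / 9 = 1013 / 18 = 56.28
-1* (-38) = 38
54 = 54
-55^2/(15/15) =-3025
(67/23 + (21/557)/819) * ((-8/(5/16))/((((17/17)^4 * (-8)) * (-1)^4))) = 23287424/2498145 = 9.32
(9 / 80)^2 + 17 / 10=10961 / 6400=1.71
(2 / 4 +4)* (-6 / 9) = -3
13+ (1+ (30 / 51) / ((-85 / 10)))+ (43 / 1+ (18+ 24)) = 28591 / 289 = 98.93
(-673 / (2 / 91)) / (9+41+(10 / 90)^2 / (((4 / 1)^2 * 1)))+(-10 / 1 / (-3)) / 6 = -356845171 / 583209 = -611.86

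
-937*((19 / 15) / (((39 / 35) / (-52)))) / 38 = 13118 / 9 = 1457.56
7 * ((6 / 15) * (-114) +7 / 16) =-25291 / 80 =-316.14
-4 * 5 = -20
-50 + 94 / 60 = -1453 / 30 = -48.43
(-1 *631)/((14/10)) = -3155/7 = -450.71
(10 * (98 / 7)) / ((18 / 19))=1330 / 9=147.78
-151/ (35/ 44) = -6644/ 35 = -189.83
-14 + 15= 1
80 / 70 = 1.14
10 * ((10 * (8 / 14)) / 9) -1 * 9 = -167 / 63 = -2.65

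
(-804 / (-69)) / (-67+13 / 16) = -4288 / 24357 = -0.18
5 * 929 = 4645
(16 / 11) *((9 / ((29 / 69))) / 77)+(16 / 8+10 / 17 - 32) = -12112588 / 417571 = -29.01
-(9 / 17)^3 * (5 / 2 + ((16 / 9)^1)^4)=-163877 / 88434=-1.85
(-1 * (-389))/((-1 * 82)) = -389/82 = -4.74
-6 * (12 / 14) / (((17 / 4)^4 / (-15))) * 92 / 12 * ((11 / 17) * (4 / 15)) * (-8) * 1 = -24870912 / 9938999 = -2.50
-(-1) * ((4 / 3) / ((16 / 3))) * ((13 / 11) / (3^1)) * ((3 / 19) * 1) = 13 / 836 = 0.02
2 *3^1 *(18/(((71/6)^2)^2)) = 139968/25411681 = 0.01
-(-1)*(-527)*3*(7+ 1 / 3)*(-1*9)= 104346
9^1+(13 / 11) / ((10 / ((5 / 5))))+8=1883 / 110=17.12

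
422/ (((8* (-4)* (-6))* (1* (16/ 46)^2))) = 18.17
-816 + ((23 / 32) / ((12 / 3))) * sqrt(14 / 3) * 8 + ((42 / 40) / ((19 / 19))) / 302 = -4928619 / 6040 + 23 * sqrt(42) / 48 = -812.89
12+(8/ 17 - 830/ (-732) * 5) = 18.14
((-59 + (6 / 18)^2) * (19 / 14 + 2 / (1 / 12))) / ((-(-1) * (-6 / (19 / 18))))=1787425 / 6804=262.70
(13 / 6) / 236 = 13 / 1416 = 0.01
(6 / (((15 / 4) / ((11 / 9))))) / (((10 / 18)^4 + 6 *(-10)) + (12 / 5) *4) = -64152 / 1650247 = -0.04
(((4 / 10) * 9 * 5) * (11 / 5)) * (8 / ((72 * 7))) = 22 / 35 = 0.63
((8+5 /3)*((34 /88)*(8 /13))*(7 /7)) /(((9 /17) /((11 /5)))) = 16762 /1755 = 9.55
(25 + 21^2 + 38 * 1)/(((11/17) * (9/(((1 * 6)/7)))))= 816/11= 74.18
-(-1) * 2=2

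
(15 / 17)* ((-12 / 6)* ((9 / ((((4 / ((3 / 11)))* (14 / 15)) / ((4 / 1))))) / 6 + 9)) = -2565 / 154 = -16.66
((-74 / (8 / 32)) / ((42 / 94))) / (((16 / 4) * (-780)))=0.21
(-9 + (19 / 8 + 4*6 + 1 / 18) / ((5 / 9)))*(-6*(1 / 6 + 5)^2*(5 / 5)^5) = -1482823 / 240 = -6178.43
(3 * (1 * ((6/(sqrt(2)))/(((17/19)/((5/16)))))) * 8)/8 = 855 * sqrt(2)/272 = 4.45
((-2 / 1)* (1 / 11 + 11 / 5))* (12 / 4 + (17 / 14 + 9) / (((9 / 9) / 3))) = -8478 / 55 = -154.15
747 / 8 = 93.38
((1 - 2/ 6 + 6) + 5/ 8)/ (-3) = -175/ 72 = -2.43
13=13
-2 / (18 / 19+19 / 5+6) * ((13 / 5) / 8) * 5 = -1235 / 4084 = -0.30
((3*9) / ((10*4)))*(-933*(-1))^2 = 23503203 / 40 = 587580.08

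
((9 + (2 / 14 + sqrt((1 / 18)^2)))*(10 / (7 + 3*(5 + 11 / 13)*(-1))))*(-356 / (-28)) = -6704815 / 60417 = -110.98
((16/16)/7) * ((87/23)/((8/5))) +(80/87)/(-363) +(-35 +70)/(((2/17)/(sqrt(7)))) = 13634695/40676328 +595 * sqrt(7)/2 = 787.45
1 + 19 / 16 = 35 / 16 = 2.19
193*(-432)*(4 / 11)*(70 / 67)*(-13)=303488640 / 737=411789.20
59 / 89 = 0.66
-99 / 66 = -3 / 2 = -1.50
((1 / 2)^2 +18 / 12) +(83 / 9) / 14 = 607 / 252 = 2.41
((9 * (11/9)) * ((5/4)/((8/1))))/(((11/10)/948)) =5925/4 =1481.25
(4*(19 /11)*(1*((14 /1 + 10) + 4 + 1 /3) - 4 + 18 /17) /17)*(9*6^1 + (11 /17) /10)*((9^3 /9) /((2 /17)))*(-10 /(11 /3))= -36635417910 /34969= -1047654.15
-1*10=-10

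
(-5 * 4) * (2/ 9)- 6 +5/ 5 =-85/ 9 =-9.44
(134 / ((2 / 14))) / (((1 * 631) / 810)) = 759780 / 631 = 1204.09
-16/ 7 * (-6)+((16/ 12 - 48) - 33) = -1385/ 21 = -65.95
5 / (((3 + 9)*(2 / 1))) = 5 / 24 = 0.21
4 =4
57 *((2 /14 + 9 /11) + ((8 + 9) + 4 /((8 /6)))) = 91998 /77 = 1194.78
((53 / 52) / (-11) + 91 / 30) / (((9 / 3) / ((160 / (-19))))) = -201848 / 24453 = -8.25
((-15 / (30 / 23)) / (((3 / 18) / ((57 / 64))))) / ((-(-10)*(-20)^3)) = 3933 / 5120000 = 0.00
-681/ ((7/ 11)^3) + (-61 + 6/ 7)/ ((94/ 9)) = -85388295/ 32242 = -2648.36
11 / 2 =5.50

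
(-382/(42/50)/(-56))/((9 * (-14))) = -4775/74088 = -0.06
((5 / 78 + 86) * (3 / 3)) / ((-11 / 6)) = -6713 / 143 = -46.94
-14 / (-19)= 14 / 19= 0.74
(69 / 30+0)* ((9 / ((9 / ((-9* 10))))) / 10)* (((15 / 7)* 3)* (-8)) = 7452 / 7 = 1064.57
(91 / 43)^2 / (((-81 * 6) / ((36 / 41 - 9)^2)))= -11336689 / 18649014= -0.61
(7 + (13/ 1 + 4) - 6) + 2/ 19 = 344/ 19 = 18.11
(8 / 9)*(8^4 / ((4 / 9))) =8192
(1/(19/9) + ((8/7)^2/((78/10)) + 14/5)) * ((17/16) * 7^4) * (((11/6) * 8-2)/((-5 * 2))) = -520392593/46800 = -11119.50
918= 918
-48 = -48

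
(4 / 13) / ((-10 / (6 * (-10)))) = 1.85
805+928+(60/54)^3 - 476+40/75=4588709/3645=1258.91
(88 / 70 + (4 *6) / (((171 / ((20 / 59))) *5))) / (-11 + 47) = 37273 / 1059345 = 0.04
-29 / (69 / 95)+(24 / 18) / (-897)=-107449 / 2691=-39.93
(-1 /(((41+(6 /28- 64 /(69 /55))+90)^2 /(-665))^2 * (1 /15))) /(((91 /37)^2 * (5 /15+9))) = -17290742644733071500 /6088190019574934943529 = -0.00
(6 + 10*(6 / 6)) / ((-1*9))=-16 / 9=-1.78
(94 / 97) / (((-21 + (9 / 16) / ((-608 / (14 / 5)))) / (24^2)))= -438927360 / 16515317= -26.58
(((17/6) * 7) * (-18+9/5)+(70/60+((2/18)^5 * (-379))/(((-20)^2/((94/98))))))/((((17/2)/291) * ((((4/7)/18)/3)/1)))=-35939437071701/34700400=-1035706.71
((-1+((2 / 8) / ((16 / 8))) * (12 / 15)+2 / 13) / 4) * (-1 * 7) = 679 / 520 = 1.31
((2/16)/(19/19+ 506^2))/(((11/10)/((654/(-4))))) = -0.00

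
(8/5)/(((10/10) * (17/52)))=416/85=4.89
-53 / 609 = -0.09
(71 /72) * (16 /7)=142 /63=2.25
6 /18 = 1 /3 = 0.33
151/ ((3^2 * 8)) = 151/ 72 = 2.10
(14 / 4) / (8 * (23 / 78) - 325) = -0.01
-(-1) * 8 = 8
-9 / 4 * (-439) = 3951 / 4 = 987.75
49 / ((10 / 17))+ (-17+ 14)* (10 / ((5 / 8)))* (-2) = 1793 / 10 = 179.30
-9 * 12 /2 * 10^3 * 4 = -216000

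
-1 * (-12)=12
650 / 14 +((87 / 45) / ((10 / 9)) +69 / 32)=281819 / 5600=50.32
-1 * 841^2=-707281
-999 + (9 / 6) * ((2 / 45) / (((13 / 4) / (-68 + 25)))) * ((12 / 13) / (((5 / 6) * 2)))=-4222839 / 4225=-999.49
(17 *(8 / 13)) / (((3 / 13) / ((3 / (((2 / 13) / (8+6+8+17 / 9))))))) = 190060 / 9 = 21117.78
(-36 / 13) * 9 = -324 / 13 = -24.92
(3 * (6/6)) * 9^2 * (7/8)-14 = 198.62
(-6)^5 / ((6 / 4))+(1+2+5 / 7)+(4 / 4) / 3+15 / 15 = -108758 / 21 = -5178.95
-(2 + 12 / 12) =-3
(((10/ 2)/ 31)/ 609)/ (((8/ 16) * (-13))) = -10/ 245427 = -0.00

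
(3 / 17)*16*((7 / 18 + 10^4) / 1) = 1440056 / 51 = 28236.39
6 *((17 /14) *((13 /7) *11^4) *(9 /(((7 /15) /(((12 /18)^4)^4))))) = 1060261396480 /182284263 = 5816.53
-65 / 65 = -1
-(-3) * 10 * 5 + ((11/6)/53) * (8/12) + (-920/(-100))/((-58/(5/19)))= 39419140/262827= 149.98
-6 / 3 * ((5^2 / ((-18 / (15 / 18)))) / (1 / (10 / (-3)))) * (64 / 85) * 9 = -8000 / 153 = -52.29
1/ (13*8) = 0.01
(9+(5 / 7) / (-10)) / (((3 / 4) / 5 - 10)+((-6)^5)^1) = -1250 / 1090019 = -0.00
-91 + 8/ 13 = -1175/ 13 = -90.38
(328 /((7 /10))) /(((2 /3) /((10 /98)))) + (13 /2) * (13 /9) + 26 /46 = 11597903 /142002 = 81.67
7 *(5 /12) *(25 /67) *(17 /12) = 14875 /9648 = 1.54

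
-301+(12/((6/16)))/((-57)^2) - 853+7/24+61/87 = -869092495/753768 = -1153.00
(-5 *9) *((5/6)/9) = -25/6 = -4.17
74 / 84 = 37 / 42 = 0.88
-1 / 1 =-1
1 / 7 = 0.14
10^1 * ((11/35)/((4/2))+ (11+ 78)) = 6241/7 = 891.57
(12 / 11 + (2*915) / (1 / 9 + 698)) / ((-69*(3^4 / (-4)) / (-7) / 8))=-0.15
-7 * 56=-392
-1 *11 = -11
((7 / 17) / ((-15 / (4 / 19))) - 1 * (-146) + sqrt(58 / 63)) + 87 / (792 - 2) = sqrt(406) / 21 + 111844339 / 765510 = 147.06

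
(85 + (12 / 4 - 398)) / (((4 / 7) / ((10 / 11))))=-5425 / 11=-493.18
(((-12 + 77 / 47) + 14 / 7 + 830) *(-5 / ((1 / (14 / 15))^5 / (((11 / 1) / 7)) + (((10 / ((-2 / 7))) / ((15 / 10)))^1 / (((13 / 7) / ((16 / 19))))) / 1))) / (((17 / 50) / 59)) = 71343363376084800 / 968914509839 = 73632.26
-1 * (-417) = 417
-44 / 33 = -1.33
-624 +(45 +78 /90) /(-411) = -3847648 /6165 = -624.11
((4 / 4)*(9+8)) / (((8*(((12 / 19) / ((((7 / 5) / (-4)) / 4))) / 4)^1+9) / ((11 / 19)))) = -1309 / 723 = -1.81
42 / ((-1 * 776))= -21 / 388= -0.05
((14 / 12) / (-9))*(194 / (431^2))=-679 / 5015547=-0.00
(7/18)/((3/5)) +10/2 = 305/54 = 5.65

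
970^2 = 940900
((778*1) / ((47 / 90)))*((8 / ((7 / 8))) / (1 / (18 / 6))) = 13443840 / 329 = 40862.74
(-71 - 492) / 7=-563 / 7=-80.43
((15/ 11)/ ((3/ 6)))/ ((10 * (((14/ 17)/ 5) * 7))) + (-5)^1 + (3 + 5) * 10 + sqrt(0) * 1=75.24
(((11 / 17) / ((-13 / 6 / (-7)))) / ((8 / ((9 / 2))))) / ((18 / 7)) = 1617 / 3536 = 0.46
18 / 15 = 6 / 5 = 1.20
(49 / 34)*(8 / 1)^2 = 92.24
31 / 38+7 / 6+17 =18.98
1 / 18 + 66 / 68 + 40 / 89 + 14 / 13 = 451847 / 177021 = 2.55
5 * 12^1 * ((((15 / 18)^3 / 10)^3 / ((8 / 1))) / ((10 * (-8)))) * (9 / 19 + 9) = -78125 / 453869568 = -0.00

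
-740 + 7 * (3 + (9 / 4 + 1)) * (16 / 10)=-670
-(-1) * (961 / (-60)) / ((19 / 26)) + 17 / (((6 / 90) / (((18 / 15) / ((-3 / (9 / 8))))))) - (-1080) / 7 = 140593 / 7980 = 17.62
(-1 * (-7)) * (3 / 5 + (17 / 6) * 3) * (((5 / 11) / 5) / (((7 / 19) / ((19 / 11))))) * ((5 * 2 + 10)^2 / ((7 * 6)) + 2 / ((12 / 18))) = 1234259 / 3630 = 340.02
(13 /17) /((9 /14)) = 182 /153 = 1.19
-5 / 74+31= 2289 / 74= 30.93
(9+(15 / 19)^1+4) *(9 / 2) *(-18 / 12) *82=-145017 / 19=-7632.47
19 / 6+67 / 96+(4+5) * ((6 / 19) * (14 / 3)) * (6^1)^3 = 5232521 / 1824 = 2868.71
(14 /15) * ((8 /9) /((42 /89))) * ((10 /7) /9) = 1424 /5103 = 0.28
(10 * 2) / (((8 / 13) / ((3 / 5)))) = 39 / 2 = 19.50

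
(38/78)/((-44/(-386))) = 3667/858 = 4.27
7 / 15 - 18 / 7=-221 / 105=-2.10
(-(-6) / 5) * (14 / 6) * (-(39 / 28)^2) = -1521 / 280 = -5.43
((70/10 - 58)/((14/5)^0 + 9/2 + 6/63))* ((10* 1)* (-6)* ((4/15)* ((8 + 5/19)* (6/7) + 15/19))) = 5126112/4465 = 1148.07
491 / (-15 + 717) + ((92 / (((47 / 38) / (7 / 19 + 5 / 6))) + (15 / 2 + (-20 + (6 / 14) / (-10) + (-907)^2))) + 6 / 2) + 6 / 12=475040215282 / 577395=822730.05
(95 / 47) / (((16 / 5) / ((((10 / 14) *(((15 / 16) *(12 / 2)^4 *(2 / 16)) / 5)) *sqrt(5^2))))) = 2885625 / 42112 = 68.52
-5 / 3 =-1.67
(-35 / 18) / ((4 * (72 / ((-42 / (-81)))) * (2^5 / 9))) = -245 / 248832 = -0.00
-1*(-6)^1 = 6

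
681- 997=-316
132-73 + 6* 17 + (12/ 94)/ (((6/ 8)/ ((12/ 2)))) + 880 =48975/ 47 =1042.02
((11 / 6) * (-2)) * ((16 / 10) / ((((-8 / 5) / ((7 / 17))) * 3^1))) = 0.50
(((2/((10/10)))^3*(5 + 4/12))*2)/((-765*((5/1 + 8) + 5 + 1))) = -256/43605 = -0.01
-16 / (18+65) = -16 / 83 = -0.19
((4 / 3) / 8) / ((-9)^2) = 1 / 486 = 0.00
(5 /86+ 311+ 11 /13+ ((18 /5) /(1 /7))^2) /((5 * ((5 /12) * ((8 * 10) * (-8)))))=-79401279 /111800000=-0.71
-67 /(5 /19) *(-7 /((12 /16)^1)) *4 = 142576 /15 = 9505.07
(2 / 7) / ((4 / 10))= 5 / 7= 0.71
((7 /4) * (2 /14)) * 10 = 5 /2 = 2.50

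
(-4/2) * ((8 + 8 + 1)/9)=-34/9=-3.78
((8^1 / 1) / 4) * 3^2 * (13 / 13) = 18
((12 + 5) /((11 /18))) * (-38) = -11628 /11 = -1057.09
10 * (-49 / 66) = -245 / 33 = -7.42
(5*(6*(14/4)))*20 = 2100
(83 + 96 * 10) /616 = 149 /88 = 1.69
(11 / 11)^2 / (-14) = -1 / 14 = -0.07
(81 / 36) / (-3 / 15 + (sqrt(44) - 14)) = -3195 / 15764 - 225*sqrt(11) / 7882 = -0.30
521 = 521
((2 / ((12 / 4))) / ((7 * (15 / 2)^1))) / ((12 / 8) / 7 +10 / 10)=8 / 765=0.01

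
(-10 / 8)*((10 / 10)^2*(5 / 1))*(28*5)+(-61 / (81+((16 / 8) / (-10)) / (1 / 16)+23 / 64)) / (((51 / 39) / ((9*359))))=-132437465 / 47243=-2803.32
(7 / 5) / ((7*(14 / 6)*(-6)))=-1 / 70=-0.01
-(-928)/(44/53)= 12296/11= 1117.82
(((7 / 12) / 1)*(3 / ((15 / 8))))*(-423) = -394.80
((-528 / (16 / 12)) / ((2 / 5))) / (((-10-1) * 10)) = 9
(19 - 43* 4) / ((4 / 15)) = -2295 / 4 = -573.75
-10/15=-0.67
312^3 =30371328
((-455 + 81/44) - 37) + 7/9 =-193795/396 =-489.38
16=16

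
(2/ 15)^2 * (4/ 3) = 16/ 675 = 0.02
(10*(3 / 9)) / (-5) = -2 / 3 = -0.67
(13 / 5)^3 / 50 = 2197 / 6250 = 0.35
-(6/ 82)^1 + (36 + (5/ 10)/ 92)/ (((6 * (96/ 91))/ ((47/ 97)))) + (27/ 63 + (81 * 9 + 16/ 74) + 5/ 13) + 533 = 1796280125919787/ 1419185005056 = 1265.71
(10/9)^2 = 100/81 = 1.23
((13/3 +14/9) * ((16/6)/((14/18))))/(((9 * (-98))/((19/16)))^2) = 19133/522764928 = 0.00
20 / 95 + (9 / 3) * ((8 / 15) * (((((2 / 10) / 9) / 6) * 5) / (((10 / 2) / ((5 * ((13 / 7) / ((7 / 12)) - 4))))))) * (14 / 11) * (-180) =25244 / 4389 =5.75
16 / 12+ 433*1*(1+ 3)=5200 / 3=1733.33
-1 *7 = -7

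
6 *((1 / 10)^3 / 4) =3 / 2000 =0.00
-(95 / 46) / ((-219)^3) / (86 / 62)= 2945 / 20775841902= 0.00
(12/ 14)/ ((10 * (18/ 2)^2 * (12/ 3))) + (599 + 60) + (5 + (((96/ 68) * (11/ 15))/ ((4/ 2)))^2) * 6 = 3772170041/ 5462100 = 690.61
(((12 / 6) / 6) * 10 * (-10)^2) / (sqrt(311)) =1000 * sqrt(311) / 933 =18.90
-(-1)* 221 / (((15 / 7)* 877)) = 1547 / 13155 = 0.12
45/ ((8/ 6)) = 135/ 4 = 33.75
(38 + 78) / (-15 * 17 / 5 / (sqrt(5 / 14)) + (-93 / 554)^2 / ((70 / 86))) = -45510546840395840 * sqrt(70) / 280125216343704477 - 51491720864080 / 93375072114568159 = -1.36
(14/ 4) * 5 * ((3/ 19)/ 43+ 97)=1386910/ 817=1697.56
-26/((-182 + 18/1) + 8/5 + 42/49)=455/2827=0.16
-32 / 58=-16 / 29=-0.55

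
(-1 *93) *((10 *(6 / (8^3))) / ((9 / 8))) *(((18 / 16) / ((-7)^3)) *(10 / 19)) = 6975 / 417088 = 0.02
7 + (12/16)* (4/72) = 169/24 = 7.04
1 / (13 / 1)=1 / 13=0.08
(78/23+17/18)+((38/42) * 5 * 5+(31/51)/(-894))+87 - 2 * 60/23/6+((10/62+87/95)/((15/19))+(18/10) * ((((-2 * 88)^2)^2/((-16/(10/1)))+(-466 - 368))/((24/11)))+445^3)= -4626607721533371503/11377982700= -406628120.60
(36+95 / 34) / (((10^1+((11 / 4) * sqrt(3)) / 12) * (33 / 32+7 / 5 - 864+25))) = -270131200 / 58160178031+18571520 * sqrt(3) / 174480534093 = -0.00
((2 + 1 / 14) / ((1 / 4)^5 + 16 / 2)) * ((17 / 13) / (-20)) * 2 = -126208 / 3727815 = -0.03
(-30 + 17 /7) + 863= 5848 /7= 835.43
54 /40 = 27 /20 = 1.35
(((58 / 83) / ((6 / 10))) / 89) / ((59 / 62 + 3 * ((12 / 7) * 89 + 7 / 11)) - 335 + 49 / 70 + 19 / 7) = 3461150 / 34116571407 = 0.00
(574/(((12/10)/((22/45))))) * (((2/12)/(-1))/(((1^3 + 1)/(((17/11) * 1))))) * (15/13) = -34.75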